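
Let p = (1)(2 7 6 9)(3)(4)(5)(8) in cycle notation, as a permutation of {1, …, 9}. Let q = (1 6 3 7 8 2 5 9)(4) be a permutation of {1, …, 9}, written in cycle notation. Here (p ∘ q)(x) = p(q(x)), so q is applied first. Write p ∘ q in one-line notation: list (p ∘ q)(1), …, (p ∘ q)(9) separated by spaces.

(p ∘ q)(x) = p(q(x)). Computing each image: p(q(1)) = p(6) = 9, p(q(2)) = p(5) = 5, p(q(3)) = p(7) = 6, p(q(4)) = p(4) = 4, p(q(5)) = p(9) = 2, p(q(6)) = p(3) = 3, p(q(7)) = p(8) = 8, p(q(8)) = p(2) = 7, p(q(9)) = p(1) = 1.
Hence p ∘ q = [9 5 6 4 2 3 8 7 1].

9 5 6 4 2 3 8 7 1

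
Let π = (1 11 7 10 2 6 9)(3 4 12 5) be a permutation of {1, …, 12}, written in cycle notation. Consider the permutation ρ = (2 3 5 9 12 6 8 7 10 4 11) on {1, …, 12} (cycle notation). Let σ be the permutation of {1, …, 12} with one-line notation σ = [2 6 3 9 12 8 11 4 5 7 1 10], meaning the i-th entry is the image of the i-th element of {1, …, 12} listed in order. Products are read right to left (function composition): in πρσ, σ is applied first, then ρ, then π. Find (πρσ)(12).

12

Chase 12: σ(12) = 10; ρ(10) = 4; π(4) = 12. Hence (πρσ)(12) = 12.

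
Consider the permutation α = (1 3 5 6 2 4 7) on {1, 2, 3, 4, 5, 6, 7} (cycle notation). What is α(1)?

Within (1 3 5 6 2 4 7), 1 ↦ 3.

3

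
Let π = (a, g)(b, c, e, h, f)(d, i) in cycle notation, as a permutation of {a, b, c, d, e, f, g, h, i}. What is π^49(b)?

f

b lies in the 5-cycle (b, c, e, h, f).
On a 5-cycle, π^5 is the identity, so π^49 = π^4 there (49 ≡ 4 mod 5).
Advancing 4 steps from b: b → c → e → h → f.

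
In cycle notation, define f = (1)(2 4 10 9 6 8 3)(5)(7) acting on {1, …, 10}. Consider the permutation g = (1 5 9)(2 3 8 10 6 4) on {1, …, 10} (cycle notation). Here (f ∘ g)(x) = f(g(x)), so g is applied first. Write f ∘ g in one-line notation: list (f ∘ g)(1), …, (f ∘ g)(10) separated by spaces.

5 2 3 4 6 10 7 9 1 8

Chase each element through g then f: 1 → 5 → 5; 2 → 3 → 2; 3 → 8 → 3; 4 → 2 → 4; 5 → 9 → 6; 6 → 4 → 10; 7 → 7 → 7; 8 → 10 → 9; 9 → 1 → 1; 10 → 6 → 8.
Collecting the images, f ∘ g = [5 2 3 4 6 10 7 9 1 8].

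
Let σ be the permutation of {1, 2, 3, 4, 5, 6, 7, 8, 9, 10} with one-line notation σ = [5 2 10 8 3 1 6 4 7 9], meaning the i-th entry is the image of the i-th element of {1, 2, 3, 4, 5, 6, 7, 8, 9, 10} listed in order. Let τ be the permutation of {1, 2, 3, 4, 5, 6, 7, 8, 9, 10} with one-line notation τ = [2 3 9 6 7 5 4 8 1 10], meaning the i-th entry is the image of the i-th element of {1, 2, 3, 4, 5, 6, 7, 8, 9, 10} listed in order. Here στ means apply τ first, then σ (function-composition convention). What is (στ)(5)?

(στ)(5) = σ(τ(5)). τ(5) = 7, then σ(7) = 6. So (στ)(5) = 6.

6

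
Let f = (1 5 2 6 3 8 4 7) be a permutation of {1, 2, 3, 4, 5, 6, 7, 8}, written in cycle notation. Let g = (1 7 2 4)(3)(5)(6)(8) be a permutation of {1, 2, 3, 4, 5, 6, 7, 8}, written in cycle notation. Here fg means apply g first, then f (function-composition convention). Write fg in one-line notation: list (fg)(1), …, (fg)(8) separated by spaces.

1 7 8 5 2 3 6 4

For each element, apply g then f: 1 → 7 → 1; 2 → 4 → 7; 3 → 3 → 8; 4 → 1 → 5; 5 → 5 → 2; 6 → 6 → 3; 7 → 2 → 6; 8 → 8 → 4.
Collecting the images, fg = [1 7 8 5 2 3 6 4].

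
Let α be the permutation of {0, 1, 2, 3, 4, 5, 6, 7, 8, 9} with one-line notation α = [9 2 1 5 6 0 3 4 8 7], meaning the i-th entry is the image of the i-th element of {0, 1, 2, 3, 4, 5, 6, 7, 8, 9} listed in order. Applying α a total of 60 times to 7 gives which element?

5

Tracing 7 → 4 → … returns to 7 after 7 steps, so 7 lies in a 7-cycle (0 9 7 4 6 3 5).
Powers repeat with period 7 on this cycle, and 60 mod 7 = 4, so α^60(7) = α^4(7).
Advancing 4 steps from 7: 7 → 4 → 6 → 3 → 5.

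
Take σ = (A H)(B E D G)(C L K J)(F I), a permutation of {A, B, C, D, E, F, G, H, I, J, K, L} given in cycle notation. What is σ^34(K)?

C

K lies in the 4-cycle (C L K J).
Since the cycle has length 4, σ^34 acts on it the same as σ^2 (34 mod 4 = 2).
Advancing 2 steps from K: K → J → C.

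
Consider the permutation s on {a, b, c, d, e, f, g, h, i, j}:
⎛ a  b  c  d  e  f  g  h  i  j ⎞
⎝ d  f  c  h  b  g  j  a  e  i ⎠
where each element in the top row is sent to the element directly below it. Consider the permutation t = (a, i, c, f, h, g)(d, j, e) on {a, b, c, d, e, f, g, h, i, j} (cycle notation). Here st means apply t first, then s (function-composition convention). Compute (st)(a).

t(a) = i, then s(i) = e; composing gives (st)(a) = e.

e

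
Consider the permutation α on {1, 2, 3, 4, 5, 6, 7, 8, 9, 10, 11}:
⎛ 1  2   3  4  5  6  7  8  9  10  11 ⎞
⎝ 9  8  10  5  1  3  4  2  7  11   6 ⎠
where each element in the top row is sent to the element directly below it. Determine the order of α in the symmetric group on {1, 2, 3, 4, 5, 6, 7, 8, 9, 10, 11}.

The disjoint-cycle form of α has cycle lengths 5, 4, 2.
Since disjoint cycles commute, ord(α) = lcm(5, 4, 2) = 20.

20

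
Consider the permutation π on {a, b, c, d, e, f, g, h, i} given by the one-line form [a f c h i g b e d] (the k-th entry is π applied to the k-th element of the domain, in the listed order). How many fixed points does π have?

2

The fixed points (elements with π(x) = x) are {a, c}, so there are 2.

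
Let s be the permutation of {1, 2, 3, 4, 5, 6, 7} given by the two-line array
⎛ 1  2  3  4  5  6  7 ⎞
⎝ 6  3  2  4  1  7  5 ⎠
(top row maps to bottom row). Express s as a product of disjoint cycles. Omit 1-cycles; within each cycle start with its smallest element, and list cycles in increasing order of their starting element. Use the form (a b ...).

(1 6 7 5)(2 3)

Iterating s from 1 gives 1 → 6 → 7 → 5 → 1; that is the 4-cycle (1 6 7 5).
Repeating from the next unused element and collecting all non-trivial cycles gives (1 6 7 5)(2 3).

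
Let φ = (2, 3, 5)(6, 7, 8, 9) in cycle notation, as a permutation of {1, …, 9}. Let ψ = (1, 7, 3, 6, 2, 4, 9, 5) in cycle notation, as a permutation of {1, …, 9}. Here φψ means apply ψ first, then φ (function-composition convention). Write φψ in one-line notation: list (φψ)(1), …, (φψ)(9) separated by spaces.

8 4 7 6 1 3 5 9 2

For each element, apply ψ then φ: 1 → 7 → 8; 2 → 4 → 4; 3 → 6 → 7; 4 → 9 → 6; 5 → 1 → 1; 6 → 2 → 3; 7 → 3 → 5; 8 → 8 → 9; 9 → 5 → 2.
Collecting the images, φψ = [8 4 7 6 1 3 5 9 2].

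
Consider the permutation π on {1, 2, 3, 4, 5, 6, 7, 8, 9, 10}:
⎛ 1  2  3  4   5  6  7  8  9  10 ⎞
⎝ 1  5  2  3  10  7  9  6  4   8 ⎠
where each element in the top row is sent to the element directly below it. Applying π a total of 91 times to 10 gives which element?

8

Tracing 10 → 8 → … returns to 10 after 9 steps, so 10 lies in a 9-cycle (2, 5, 10, 8, 6, 7, 9, 4, 3).
Since the cycle has length 9, π^91 acts on it the same as π^1 (91 mod 9 = 1).
Advancing 1 step from 10: 10 → 8.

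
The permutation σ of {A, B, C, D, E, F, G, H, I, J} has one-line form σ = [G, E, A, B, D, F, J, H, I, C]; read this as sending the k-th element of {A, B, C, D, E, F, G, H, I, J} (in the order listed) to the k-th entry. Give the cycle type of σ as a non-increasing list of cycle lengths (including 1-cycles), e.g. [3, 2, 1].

[4, 3, 1, 1, 1]

The disjoint cycles are (A G J C)(B E D)(F)(H)(I), with lengths 4, 3, 1, 1, 1 in non-increasing order.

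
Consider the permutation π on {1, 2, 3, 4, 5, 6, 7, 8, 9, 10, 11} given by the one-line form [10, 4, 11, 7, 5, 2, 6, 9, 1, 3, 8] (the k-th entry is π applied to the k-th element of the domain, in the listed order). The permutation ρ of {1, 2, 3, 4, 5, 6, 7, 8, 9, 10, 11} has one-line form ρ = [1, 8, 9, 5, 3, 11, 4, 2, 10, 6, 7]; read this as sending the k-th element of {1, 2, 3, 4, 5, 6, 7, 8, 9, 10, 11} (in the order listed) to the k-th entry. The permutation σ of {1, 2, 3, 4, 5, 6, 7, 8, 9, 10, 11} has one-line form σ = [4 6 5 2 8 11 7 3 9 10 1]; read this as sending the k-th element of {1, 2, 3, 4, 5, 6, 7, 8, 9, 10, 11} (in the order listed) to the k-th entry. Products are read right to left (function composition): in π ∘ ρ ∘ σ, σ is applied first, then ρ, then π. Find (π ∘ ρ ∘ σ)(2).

Apply the permutations in order: σ(2) = 6, then ρ(6) = 11, then π(11) = 8. So (π ∘ ρ ∘ σ)(2) = 8.

8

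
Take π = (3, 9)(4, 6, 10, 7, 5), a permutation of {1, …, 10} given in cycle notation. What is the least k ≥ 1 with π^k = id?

The disjoint cycles have lengths 5, 2, 1, 1, 1.
The order of π is the least common multiple of its cycle lengths: lcm(5, 2) = 10.

10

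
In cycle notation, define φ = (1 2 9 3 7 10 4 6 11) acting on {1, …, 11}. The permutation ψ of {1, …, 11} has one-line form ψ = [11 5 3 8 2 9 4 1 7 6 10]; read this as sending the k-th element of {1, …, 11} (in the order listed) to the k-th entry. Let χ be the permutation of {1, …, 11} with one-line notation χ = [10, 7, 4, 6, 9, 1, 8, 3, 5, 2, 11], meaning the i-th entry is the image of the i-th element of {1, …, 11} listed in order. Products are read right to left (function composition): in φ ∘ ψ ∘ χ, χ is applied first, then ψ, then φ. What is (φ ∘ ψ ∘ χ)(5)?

10

(φ ∘ ψ ∘ χ)(5) = φ(ψ(χ(5))). χ(5) = 9, then ψ(9) = 7, then φ(7) = 10, so the result is 10.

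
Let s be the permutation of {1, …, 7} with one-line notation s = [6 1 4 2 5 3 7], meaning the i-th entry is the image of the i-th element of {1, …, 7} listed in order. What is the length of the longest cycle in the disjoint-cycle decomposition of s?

Decomposing into disjoint cycles gives (1 6 3 4 2); the longest has length 5.

5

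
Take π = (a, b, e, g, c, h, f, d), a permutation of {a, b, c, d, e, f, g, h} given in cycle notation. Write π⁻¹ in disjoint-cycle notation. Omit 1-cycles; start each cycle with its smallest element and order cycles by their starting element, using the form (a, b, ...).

(a, d, f, h, c, g, e, b)

If π sends a → b within a cycle, π⁻¹ sends b → a; equivalently, reverse each cycle.
After reversing and putting each cycle's least element first, π⁻¹ = (a, d, f, h, c, g, e, b).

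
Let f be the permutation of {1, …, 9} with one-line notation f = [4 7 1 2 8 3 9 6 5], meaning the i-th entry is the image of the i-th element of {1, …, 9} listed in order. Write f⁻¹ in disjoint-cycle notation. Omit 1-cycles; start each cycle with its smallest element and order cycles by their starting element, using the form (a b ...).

The cycle decomposition of f is (1 4 2 7 9 5 8 6 3).
The inverse reverses every cycle; in canonical form, f⁻¹ = (1 3 6 8 5 9 7 2 4).

(1 3 6 8 5 9 7 2 4)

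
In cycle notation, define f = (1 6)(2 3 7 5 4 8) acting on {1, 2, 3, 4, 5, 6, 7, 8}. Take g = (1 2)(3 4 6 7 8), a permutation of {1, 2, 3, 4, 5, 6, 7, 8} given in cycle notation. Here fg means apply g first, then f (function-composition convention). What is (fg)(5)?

4

First apply g: g(5) = 5, then f(5) = 4. Thus (fg)(5) = 4.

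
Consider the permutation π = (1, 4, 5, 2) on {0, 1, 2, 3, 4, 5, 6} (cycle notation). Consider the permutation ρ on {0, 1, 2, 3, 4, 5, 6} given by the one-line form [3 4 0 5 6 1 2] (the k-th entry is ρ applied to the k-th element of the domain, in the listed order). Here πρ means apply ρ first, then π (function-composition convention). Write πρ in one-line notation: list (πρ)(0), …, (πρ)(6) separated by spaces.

(πρ)(x) = π(ρ(x)). Computing each image: π(ρ(0)) = π(3) = 3, π(ρ(1)) = π(4) = 5, π(ρ(2)) = π(0) = 0, π(ρ(3)) = π(5) = 2, π(ρ(4)) = π(6) = 6, π(ρ(5)) = π(1) = 4, π(ρ(6)) = π(2) = 1.
Hence πρ = [3 5 0 2 6 4 1].

3 5 0 2 6 4 1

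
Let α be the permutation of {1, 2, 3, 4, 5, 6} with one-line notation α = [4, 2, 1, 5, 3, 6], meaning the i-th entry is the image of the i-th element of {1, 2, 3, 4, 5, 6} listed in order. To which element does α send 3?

1

3 is element number 3 of the domain, and entry number 3 of the one-line form is 1, so α(3) = 1.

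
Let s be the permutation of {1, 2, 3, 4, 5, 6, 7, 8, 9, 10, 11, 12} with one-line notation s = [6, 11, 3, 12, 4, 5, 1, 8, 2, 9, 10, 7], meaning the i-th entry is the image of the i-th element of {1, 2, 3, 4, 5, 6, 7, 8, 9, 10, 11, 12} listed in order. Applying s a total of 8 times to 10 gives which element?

10

Tracing 10 → 9 → … returns to 10 after 4 steps, so 10 lies in a 4-cycle (2, 11, 10, 9).
Since the cycle has length 4, s^8 acts on it the same as s^0 (8 mod 4 = 0).
So s^8(10) = 10.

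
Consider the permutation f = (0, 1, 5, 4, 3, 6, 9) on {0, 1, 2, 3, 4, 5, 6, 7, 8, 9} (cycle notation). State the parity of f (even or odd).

even

The cycle lengths are 7, 1, 1, 1.
A cycle of length ℓ contributes ℓ−1 transpositions, so f is a product of 6 transpositions — even.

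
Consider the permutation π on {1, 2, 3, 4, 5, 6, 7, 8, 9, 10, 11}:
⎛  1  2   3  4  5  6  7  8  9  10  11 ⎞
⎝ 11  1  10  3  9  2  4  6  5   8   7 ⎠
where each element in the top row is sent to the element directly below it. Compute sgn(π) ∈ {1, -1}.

In disjoint-cycle form the cycle lengths are 9, 2.
A cycle of length ℓ contributes ℓ−1 transpositions, so π is a product of 8 + 1 = 9 transpositions — odd.

-1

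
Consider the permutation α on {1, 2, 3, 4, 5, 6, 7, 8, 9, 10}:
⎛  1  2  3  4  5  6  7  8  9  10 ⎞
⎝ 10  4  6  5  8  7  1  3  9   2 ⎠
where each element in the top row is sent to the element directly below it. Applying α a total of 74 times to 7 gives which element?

Tracing 7 → 1 → … returns to 7 after 9 steps, so 7 lies in a 9-cycle (1, 10, 2, 4, 5, 8, 3, 6, 7).
On a 9-cycle, α^9 is the identity, so α^74 = α^2 there (74 ≡ 2 mod 9).
Stepping 2 places around the cycle: 7 → 1 → 10.

10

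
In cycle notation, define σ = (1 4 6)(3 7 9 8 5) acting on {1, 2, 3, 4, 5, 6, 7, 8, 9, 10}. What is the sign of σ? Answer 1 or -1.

1

The cycle lengths are 5, 3, 1, 1.
A cycle of length ℓ contributes ℓ−1 transpositions, so σ is a product of 4 + 2 = 6 transpositions — even.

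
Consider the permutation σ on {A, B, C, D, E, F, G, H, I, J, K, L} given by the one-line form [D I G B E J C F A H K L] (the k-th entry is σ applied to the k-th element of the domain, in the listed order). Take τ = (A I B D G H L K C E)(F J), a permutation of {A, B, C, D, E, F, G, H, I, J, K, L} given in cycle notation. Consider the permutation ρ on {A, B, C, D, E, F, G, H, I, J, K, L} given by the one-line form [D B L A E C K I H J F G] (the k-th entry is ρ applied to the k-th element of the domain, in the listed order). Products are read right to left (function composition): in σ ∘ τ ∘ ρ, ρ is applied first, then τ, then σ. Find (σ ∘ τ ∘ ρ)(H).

(σ ∘ τ ∘ ρ)(H) = σ(τ(ρ(H))). ρ(H) = I, then τ(I) = B, then σ(B) = I, so the result is I.

I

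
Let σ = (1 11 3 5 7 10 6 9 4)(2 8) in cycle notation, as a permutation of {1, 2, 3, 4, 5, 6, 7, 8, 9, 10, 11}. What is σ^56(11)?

11 lies in the 9-cycle (1 11 3 5 7 10 6 9 4).
On a 9-cycle, σ^9 is the identity, so σ^56 = σ^2 there (56 ≡ 2 mod 9).
Stepping 2 places around the cycle: 11 → 3 → 5.

5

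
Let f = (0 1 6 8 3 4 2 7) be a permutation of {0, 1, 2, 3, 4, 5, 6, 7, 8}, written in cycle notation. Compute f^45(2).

2 lies in the 8-cycle (0 1 6 8 3 4 2 7).
Powers repeat with period 8 on this cycle, and 45 mod 8 = 5, so f^45(2) = f^5(2).
Stepping 5 places around the cycle: 2 → 7 → 0 → 1 → 6 → 8.

8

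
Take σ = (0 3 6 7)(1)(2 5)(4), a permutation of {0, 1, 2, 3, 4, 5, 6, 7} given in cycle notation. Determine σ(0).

3

0 appears in (0 3 6 7); the next entry (wrapping around) is 3.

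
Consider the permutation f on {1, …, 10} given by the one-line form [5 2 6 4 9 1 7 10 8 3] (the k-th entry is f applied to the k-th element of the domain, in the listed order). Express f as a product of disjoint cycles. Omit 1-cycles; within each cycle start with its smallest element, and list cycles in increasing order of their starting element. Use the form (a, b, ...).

From 1: 1 → 5 → 9 → 8 → 10 → 3 → 6 → 1, closing the cycle (1, 5, 9, 8, 10, 3, 6).
Repeating from the next unused element and collecting all non-trivial cycles gives (1, 5, 9, 8, 10, 3, 6).

(1, 5, 9, 8, 10, 3, 6)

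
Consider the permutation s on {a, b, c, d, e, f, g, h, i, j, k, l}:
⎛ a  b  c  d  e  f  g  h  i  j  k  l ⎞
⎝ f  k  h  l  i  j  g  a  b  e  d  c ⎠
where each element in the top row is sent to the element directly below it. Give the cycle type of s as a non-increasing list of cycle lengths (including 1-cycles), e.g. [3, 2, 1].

The disjoint cycles are (a f j e i b k d l c h)(g), with lengths 11, 1 in non-increasing order.

[11, 1]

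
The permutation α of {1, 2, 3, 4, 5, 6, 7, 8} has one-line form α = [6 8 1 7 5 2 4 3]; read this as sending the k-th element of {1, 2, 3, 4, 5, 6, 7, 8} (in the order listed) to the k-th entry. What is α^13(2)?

Tracing 2 → 8 → … returns to 2 after 5 steps, so 2 lies in a 5-cycle (1, 6, 2, 8, 3).
Powers repeat with period 5 on this cycle, and 13 mod 5 = 3, so α^13(2) = α^3(2).
Advancing 3 steps from 2: 2 → 8 → 3 → 1.

1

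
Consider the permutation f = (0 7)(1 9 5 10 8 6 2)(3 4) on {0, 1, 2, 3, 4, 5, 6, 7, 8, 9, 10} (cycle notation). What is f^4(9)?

6

9 lies in the 7-cycle (1 9 5 10 8 6 2).
Advancing 4 steps from 9: 9 → 5 → 10 → 8 → 6.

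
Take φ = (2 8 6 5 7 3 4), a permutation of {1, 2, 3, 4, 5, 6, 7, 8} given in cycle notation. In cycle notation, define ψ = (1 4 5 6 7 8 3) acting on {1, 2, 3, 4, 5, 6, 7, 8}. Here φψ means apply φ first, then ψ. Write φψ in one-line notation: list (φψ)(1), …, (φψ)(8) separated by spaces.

4 3 5 2 8 6 1 7

For each element, apply φ then ψ: 1 → 1 → 4; 2 → 8 → 3; 3 → 4 → 5; 4 → 2 → 2; 5 → 7 → 8; 6 → 5 → 6; 7 → 3 → 1; 8 → 6 → 7.
So φψ in one-line form is 4 3 5 2 8 6 1 7.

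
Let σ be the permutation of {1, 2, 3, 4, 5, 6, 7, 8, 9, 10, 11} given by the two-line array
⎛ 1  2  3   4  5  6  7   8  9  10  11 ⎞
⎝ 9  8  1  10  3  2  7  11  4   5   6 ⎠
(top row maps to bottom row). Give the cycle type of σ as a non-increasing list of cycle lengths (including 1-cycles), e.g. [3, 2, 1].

The disjoint cycles are (1 9 4 10 5 3)(2 8 11 6)(7), with lengths 6, 4, 1 in non-increasing order.

[6, 4, 1]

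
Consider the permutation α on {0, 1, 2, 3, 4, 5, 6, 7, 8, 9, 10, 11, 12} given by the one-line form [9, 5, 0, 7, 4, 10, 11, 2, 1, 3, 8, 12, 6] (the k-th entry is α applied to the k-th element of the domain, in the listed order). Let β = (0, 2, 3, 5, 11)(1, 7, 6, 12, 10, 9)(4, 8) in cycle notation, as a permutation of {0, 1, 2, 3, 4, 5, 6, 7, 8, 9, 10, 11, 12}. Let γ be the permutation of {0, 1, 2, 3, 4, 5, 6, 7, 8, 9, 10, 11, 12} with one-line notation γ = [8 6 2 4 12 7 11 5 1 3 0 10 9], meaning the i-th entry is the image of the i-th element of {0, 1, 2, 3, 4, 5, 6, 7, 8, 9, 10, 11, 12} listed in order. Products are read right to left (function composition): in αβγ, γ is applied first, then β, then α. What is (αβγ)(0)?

4

(αβγ)(0) = α(β(γ(0))). γ(0) = 8, then β(8) = 4, then α(4) = 4, so the result is 4.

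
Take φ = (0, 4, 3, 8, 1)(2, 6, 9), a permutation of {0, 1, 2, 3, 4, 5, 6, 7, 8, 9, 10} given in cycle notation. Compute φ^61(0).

0 lies in the 5-cycle (0, 4, 3, 8, 1).
On a 5-cycle, φ^5 is the identity, so φ^61 = φ^1 there (61 ≡ 1 mod 5).
Stepping 1 place around the cycle: 0 → 4.

4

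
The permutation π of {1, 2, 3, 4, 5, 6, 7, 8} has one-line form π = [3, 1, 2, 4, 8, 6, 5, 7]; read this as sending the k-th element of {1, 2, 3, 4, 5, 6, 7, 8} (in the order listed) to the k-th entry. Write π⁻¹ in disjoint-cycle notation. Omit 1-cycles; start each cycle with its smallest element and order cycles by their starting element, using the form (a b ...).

The cycle decomposition of π is (1 3 2)(5 8 7).
The inverse reverses every cycle; in canonical form, π⁻¹ = (1 2 3)(5 7 8).

(1 2 3)(5 7 8)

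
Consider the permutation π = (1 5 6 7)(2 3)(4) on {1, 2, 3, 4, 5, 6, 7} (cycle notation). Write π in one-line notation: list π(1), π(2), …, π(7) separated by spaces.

5 3 2 4 6 7 1

Reading each image from the cycles: 1→5, 2→3, 3→2, 4→4, 5→6, 6→7, 7→1.
Listing these in domain order gives 5 3 2 4 6 7 1.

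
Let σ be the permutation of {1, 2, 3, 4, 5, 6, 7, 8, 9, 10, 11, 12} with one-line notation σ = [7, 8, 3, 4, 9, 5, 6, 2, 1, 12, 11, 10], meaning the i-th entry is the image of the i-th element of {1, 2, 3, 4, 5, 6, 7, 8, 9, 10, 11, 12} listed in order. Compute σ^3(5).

7

Tracing 5 → 9 → … returns to 5 after 5 steps, so 5 lies in a 5-cycle (1 7 6 5 9).
Advancing 3 steps from 5: 5 → 9 → 1 → 7.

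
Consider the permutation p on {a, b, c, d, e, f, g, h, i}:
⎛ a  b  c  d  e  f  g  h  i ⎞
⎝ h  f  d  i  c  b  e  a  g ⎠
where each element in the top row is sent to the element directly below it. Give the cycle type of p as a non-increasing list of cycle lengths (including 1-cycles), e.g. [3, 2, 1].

[5, 2, 2]

The disjoint cycles are (a, h)(b, f)(c, d, i, g, e), with lengths 5, 2, 2 in non-increasing order.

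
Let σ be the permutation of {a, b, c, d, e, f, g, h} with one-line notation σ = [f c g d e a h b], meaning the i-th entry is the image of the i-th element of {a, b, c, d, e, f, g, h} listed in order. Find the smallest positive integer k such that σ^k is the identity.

4

Decomposing into disjoint cycles gives cycle lengths 4, 2, 1, 1.
Since disjoint cycles commute, ord(σ) = lcm(4, 2) = 4.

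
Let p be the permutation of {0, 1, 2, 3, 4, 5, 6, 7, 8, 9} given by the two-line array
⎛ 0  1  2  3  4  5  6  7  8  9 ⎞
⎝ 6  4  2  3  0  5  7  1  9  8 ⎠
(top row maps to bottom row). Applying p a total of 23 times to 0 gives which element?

Tracing 0 → 6 → … returns to 0 after 5 steps, so 0 lies in a 5-cycle (0, 6, 7, 1, 4).
Since the cycle has length 5, p^23 acts on it the same as p^3 (23 mod 5 = 3).
Stepping 3 places around the cycle: 0 → 6 → 7 → 1.

1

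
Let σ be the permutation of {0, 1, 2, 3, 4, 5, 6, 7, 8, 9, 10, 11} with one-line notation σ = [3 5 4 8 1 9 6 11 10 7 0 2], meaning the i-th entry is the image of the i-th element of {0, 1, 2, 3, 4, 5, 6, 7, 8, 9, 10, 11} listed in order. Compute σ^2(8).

Tracing 8 → 10 → … returns to 8 after 4 steps, so 8 lies in a 4-cycle (0 3 8 10).
Stepping 2 places around the cycle: 8 → 10 → 0.

0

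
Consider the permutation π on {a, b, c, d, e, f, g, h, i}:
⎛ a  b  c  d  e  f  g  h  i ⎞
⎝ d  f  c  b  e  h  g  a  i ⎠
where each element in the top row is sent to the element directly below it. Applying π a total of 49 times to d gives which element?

Tracing d → b → … returns to d after 5 steps, so d lies in a 5-cycle (a, d, b, f, h).
Since the cycle has length 5, π^49 acts on it the same as π^4 (49 mod 5 = 4).
Advancing 4 steps from d: d → b → f → h → a.

a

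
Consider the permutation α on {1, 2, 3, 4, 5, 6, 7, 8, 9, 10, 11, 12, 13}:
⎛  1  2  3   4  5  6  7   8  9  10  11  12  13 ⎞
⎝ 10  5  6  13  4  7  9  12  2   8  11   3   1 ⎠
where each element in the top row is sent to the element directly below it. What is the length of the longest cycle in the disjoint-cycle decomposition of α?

12

Decomposing into disjoint cycles gives (1, 10, 8, 12, 3, 6, 7, 9, 2, 5, 4, 13); the longest has length 12.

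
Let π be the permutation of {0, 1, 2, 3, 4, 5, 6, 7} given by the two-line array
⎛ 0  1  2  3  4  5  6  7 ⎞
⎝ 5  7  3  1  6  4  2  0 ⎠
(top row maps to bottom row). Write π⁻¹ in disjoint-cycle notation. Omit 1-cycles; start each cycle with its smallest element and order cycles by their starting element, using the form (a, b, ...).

(0, 7, 1, 3, 2, 6, 4, 5)

First write π in disjoint cycles: (0, 5, 4, 6, 2, 3, 1, 7).
Reversing each cycle (and rotating so the smallest element leads) gives π⁻¹ = (0, 7, 1, 3, 2, 6, 4, 5).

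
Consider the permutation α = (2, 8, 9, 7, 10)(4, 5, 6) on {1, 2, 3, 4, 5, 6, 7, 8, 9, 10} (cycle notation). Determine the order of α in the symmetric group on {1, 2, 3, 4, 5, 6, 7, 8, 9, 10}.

The cycle type of α is (5, 3, 1, 1).
The order is lcm(5, 3) = 15.

15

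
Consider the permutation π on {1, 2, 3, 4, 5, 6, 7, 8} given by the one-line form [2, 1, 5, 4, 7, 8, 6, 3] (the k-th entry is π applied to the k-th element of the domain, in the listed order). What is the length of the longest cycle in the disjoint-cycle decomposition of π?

5

Decomposing into disjoint cycles gives (1, 2)(3, 5, 7, 6, 8); the longest has length 5.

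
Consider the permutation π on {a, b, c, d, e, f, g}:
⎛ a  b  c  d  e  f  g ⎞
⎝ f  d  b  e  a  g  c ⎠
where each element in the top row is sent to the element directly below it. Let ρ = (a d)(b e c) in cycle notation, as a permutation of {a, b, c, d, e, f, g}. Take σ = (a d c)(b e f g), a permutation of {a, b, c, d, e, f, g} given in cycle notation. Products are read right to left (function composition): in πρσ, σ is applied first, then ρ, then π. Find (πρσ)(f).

(πρσ)(f) = π(ρ(σ(f))). σ(f) = g, then ρ(g) = g, then π(g) = c, so the result is c.

c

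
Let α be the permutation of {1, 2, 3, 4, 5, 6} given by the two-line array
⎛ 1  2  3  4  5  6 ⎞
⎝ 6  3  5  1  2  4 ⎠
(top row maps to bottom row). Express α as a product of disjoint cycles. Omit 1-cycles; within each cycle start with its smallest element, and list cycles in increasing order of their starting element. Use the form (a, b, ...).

(1, 6, 4)(2, 3, 5)

From 1: 1 → 6 → 4 → 1, closing the cycle (1, 6, 4).
Repeating from the next unused element and collecting all non-trivial cycles gives (1, 6, 4)(2, 3, 5).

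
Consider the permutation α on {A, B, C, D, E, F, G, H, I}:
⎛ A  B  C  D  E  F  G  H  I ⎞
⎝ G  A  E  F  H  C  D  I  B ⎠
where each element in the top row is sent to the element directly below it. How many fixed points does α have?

0

No element satisfies α(x) = x, so there are 0 fixed points.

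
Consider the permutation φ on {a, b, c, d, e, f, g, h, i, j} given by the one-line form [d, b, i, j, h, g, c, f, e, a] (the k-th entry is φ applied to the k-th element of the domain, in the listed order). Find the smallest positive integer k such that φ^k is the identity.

6

The disjoint-cycle form of φ has cycle lengths 6, 3, 1.
The order is lcm(6, 3) = 6.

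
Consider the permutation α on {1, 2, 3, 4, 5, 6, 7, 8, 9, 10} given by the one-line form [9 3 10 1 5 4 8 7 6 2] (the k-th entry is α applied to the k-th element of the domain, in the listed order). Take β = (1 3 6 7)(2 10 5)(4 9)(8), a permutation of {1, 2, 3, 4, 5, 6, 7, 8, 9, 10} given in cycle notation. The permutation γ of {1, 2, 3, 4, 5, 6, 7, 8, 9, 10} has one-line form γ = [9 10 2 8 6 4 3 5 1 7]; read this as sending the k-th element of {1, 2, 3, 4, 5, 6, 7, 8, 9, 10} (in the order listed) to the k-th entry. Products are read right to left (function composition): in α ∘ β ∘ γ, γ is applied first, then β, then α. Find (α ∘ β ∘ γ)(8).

3

Apply the permutations in order: γ(8) = 5, then β(5) = 2, then α(2) = 3. So (α ∘ β ∘ γ)(8) = 3.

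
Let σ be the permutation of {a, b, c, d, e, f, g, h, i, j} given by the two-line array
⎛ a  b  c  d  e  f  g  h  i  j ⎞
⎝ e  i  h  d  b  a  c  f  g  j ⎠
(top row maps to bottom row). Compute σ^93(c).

Tracing c → h → … returns to c after 8 steps, so c lies in an 8-cycle (a, e, b, i, g, c, h, f).
On an 8-cycle, σ^8 is the identity, so σ^93 = σ^5 there (93 ≡ 5 mod 8).
Stepping 5 places around the cycle: c → h → f → a → e → b.

b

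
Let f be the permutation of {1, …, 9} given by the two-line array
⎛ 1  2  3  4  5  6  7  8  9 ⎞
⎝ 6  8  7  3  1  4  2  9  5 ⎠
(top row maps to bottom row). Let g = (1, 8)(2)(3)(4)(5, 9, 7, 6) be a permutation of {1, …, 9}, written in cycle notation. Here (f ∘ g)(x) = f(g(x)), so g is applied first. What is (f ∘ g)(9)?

(f ∘ g)(9) = f(g(9)). g(9) = 7, then f(7) = 2. So (f ∘ g)(9) = 2.

2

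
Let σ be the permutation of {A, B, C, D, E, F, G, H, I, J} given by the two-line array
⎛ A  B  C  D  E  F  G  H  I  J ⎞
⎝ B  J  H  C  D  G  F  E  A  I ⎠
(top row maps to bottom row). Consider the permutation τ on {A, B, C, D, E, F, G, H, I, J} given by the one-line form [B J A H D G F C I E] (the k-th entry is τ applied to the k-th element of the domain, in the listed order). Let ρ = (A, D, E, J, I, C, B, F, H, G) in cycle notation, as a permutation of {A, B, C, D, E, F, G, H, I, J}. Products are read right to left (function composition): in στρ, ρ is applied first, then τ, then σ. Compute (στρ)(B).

Chase B: ρ(B) = F; τ(F) = G; σ(G) = F. Hence (στρ)(B) = F.

F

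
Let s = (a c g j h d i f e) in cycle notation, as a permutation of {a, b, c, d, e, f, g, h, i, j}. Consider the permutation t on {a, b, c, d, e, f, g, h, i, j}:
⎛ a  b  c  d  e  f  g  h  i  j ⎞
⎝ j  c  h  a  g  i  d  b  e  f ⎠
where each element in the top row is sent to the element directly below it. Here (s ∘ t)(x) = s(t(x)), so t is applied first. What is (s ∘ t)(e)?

(s ∘ t)(e) = s(t(e)). t(e) = g, then s(g) = j. So (s ∘ t)(e) = j.

j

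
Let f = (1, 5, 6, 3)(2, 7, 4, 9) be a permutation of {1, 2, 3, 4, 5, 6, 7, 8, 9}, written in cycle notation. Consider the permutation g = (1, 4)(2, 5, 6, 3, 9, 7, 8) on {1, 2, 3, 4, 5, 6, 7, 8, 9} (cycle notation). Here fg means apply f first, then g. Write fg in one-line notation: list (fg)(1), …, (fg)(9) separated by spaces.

6 8 4 7 3 9 1 2 5

(fg)(x) = g(f(x)). Computing each image: g(f(1)) = g(5) = 6, g(f(2)) = g(7) = 8, g(f(3)) = g(1) = 4, g(f(4)) = g(9) = 7, g(f(5)) = g(6) = 3, g(f(6)) = g(3) = 9, g(f(7)) = g(4) = 1, g(f(8)) = g(8) = 2, g(f(9)) = g(2) = 5.
Hence fg = [6 8 4 7 3 9 1 2 5].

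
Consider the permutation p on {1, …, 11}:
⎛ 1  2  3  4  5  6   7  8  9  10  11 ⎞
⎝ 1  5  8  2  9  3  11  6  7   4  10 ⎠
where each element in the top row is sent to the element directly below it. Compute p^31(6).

3

Tracing 6 → 3 → … returns to 6 after 3 steps, so 6 lies in a 3-cycle (3 8 6).
Powers repeat with period 3 on this cycle, and 31 mod 3 = 1, so p^31(6) = p^1(6).
Stepping 1 place around the cycle: 6 → 3.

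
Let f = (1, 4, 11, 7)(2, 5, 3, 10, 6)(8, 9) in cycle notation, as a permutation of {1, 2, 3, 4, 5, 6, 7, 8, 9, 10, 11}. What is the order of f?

20

The cycle type of f is (5, 4, 2).
Since disjoint cycles commute, ord(f) = lcm(5, 4, 2) = 20.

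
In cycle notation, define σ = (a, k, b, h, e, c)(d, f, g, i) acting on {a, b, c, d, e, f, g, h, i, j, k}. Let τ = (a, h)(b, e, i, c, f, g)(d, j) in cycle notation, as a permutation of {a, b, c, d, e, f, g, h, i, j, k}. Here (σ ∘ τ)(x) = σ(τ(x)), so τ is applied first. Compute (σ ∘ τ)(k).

τ(k) = k, then σ(k) = b; composing gives (σ ∘ τ)(k) = b.

b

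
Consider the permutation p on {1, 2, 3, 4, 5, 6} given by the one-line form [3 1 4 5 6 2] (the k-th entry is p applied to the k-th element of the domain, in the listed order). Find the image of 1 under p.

3

1 is element number 1 of the domain, and entry number 1 of the one-line form is 3, so p(1) = 3.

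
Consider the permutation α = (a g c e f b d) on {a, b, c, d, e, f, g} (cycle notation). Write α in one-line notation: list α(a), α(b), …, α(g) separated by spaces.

Each element maps to the next entry in its cycle (wrapping to the front): a→g, b→d, c→e, d→a, e→f, f→b, g→c.
So the one-line form is g d e a f b c.

g d e a f b c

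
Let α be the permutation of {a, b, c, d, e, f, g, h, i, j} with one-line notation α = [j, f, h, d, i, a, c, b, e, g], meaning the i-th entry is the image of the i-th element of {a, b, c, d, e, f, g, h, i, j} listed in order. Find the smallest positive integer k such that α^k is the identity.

14

Decomposing into disjoint cycles gives cycle lengths 7, 2, 1.
The order of α is the least common multiple of its cycle lengths: lcm(7, 2) = 14.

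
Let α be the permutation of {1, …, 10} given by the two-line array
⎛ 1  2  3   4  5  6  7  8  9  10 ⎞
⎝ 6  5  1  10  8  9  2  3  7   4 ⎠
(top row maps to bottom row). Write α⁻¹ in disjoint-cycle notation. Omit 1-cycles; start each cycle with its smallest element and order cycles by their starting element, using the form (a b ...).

The cycle decomposition of α is (1 6 9 7 2 5 8 3)(4 10).
Reversing each cycle (and rotating so the smallest element leads) gives α⁻¹ = (1 3 8 5 2 7 9 6)(4 10).

(1 3 8 5 2 7 9 6)(4 10)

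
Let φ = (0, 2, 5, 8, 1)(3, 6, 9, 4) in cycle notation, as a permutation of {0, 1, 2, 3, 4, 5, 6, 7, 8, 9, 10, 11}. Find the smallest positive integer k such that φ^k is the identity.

20

The disjoint cycles have lengths 5, 4, 1, 1, 1.
The order is lcm(5, 4) = 20.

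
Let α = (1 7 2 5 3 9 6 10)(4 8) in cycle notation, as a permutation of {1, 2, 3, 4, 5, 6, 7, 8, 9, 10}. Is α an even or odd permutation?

The cycle lengths are 8, 2.
A cycle is odd iff its length is even; α has 2 even-length cycles, so sgn(α) = (−1)^2 and α is even.

even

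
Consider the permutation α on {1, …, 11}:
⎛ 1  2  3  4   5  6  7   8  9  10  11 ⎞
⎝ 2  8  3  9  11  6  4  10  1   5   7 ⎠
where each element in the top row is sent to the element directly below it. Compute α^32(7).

8

Tracing 7 → 4 → … returns to 7 after 9 steps, so 7 lies in a 9-cycle (1 2 8 10 5 11 7 4 9).
Since the cycle has length 9, α^32 acts on it the same as α^5 (32 mod 9 = 5).
Advancing 5 steps from 7: 7 → 4 → 9 → 1 → 2 → 8.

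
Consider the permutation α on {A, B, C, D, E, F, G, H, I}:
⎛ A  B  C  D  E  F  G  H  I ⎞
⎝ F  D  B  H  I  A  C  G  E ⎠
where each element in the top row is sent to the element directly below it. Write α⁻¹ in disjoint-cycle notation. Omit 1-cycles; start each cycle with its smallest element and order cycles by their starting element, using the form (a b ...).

First write α in disjoint cycles: (A F)(B D H G C)(E I).
The inverse reverses every cycle; in canonical form, α⁻¹ = (A F)(B C G H D)(E I).

(A F)(B C G H D)(E I)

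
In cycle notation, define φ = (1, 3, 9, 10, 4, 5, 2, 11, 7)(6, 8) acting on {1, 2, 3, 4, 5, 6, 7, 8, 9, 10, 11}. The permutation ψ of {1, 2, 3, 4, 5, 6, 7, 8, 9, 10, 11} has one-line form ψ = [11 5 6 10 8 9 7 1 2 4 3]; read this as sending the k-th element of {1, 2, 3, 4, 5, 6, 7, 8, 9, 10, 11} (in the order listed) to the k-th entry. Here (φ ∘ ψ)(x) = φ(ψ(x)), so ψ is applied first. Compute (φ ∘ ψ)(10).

ψ(10) = 4, then φ(4) = 5; composing gives (φ ∘ ψ)(10) = 5.

5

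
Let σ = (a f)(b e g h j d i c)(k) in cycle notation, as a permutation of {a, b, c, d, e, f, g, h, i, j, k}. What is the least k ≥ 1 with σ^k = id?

8

The cycle type of σ is (8, 2, 1).
The order of σ is the least common multiple of its cycle lengths: lcm(8, 2) = 8.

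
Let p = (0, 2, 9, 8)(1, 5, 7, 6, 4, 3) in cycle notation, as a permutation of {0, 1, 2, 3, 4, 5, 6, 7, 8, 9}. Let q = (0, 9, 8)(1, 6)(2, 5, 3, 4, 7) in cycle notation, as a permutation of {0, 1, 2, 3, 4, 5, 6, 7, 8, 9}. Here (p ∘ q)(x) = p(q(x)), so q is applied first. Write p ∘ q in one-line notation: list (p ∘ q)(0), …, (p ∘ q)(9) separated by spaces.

8 4 7 3 6 1 5 9 2 0

(p ∘ q)(x) = p(q(x)). Computing each image: p(q(0)) = p(9) = 8, p(q(1)) = p(6) = 4, p(q(2)) = p(5) = 7, p(q(3)) = p(4) = 3, p(q(4)) = p(7) = 6, p(q(5)) = p(3) = 1, p(q(6)) = p(1) = 5, p(q(7)) = p(2) = 9, p(q(8)) = p(0) = 2, p(q(9)) = p(8) = 0.
Hence p ∘ q = [8 4 7 3 6 1 5 9 2 0].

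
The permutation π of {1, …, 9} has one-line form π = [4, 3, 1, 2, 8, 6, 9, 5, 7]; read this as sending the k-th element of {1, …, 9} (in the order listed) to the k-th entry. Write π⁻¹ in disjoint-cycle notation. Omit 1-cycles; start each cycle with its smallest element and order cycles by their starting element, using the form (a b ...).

First write π in disjoint cycles: (1 4 2 3)(5 8)(7 9).
Reversing each cycle (and rotating so the smallest element leads) gives π⁻¹ = (1 3 2 4)(5 8)(7 9).

(1 3 2 4)(5 8)(7 9)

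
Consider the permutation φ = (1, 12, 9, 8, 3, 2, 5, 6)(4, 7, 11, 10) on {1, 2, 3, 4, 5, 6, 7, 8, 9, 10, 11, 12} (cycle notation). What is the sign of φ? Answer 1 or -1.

1

The cycle lengths are 8, 4.
A cycle of length ℓ contributes ℓ−1 transpositions, so φ is a product of 7 + 3 = 10 transpositions — even.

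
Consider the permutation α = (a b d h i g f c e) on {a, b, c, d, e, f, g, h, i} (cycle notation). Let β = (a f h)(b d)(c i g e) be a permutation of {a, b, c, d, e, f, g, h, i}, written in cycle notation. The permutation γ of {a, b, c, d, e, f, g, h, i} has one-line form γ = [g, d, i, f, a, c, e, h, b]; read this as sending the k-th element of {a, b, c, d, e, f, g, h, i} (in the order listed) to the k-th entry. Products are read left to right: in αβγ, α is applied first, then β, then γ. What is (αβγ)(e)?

c

Chase e: α(e) = a; β(a) = f; γ(f) = c. Hence (αβγ)(e) = c.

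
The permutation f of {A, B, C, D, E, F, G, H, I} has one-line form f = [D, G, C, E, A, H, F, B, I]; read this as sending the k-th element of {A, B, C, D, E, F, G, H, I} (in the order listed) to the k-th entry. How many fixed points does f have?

2

The fixed points (elements with f(x) = x) are {C, I}, so there are 2.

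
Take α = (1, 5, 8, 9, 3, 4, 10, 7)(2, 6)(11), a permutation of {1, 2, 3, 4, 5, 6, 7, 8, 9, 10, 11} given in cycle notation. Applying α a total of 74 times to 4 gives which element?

7

4 lies in the 8-cycle (1, 5, 8, 9, 3, 4, 10, 7).
Since the cycle has length 8, α^74 acts on it the same as α^2 (74 mod 8 = 2).
Advancing 2 steps from 4: 4 → 10 → 7.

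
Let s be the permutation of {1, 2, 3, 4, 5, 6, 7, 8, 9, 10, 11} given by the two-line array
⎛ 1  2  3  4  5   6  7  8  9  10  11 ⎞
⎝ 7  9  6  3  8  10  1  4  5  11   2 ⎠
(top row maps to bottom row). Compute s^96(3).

5

Tracing 3 → 6 → … returns to 3 after 9 steps, so 3 lies in a 9-cycle (2 9 5 8 4 3 6 10 11).
On a 9-cycle, s^9 is the identity, so s^96 = s^6 there (96 ≡ 6 mod 9).
Advancing 6 steps from 3: 3 → 6 → 10 → 11 → 2 → 9 → 5.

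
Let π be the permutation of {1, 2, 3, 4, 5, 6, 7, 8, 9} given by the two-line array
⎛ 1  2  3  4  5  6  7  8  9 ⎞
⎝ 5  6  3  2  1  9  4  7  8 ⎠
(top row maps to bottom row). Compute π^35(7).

8

Tracing 7 → 4 → … returns to 7 after 6 steps, so 7 lies in a 6-cycle (2, 6, 9, 8, 7, 4).
Since the cycle has length 6, π^35 acts on it the same as π^5 (35 mod 6 = 5).
Stepping 5 places around the cycle: 7 → 4 → 2 → 6 → 9 → 8.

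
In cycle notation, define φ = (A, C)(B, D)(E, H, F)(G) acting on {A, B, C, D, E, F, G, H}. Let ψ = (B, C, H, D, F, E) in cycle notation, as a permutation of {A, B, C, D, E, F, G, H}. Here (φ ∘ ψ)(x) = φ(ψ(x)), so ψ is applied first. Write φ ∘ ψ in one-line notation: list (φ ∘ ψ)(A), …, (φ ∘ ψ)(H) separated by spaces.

C A F E D H G B

Chase each element through ψ then φ: A → A → C; B → C → A; C → H → F; D → F → E; E → B → D; F → E → H; G → G → G; H → D → B.
So φ ∘ ψ in one-line form is C A F E D H G B.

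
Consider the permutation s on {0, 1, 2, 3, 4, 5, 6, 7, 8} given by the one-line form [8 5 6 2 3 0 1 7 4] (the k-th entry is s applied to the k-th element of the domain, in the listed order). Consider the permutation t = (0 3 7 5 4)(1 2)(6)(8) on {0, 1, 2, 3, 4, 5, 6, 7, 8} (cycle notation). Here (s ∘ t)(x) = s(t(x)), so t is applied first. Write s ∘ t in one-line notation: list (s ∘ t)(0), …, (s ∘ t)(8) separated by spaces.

2 6 5 7 8 3 1 0 4

Chase each element through t then s: 0 → 3 → 2; 1 → 2 → 6; 2 → 1 → 5; 3 → 7 → 7; 4 → 0 → 8; 5 → 4 → 3; 6 → 6 → 1; 7 → 5 → 0; 8 → 8 → 4.
So s ∘ t in one-line form is 2 6 5 7 8 3 1 0 4.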